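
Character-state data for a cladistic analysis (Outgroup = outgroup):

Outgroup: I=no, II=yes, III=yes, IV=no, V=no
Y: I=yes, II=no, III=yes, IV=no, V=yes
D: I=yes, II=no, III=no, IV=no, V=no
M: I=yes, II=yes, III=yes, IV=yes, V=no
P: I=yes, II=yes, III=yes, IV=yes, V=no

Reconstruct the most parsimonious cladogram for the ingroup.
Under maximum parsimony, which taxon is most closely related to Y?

Character polarity is set by the outgroup: the derived state is whichever differs from the outgroup's state, so for II, III the derived state is 'no', and for the remaining characters it is 'yes'.
I (derived state 'yes') is shared by all ingroup taxa — unites the whole ingroup.
II (derived state 'no') is shared by D and Y — a synapomorphy uniting that clade.
III (derived state 'no') is unique to D (autapomorphy; uninformative for grouping).
Only M and P show the derived state 'yes' for IV, supporting them as a clade.
V (derived state 'yes') is unique to Y (autapomorphy; uninformative for grouping).
Most parsimonious ingroup topology: ((Y,D),(M,P)).
Y and D form a cherry on this tree, so they are sister taxa.

D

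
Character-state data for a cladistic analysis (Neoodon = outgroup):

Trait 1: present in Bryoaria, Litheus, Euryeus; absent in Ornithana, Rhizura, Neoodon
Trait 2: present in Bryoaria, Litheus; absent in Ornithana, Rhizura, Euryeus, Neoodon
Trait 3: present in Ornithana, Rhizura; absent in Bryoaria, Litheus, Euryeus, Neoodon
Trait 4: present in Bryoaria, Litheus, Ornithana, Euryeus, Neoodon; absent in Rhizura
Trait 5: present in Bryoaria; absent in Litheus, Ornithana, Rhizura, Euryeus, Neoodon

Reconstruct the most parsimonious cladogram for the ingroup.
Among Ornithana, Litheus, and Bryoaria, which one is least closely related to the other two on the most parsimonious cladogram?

Character polarity is set by the outgroup: the derived state is whichever differs from the outgroup's state, so for Trait 4 the derived state is 'absent', and for the remaining characters it is 'present'.
Trait 1: derived state 'present' in Bryoaria, Euryeus, and Litheus only — synapomorphy for {Bryoaria, Euryeus, Litheus}.
Trait 2 (derived state 'present') is shared by Bryoaria and Litheus — a synapomorphy uniting that clade.
Trait 3: derived state 'present' in Ornithana and Rhizura only — synapomorphy for {Ornithana, Rhizura}.
Trait 4 (derived state 'absent') is unique to Rhizura (autapomorphy; uninformative for grouping).
Trait 5: derived state 'present' in Bryoaria only — an autapomorphy, so it tells us nothing about relationships among taxa.
Most parsimonious ingroup topology: ((Rhizura,Ornithana),((Bryoaria,Litheus),Euryeus)).
Bryoaria and Litheus share a more recent common ancestor with each other than either does with Ornithana, so Ornithana is the least closely related of the three.

Ornithana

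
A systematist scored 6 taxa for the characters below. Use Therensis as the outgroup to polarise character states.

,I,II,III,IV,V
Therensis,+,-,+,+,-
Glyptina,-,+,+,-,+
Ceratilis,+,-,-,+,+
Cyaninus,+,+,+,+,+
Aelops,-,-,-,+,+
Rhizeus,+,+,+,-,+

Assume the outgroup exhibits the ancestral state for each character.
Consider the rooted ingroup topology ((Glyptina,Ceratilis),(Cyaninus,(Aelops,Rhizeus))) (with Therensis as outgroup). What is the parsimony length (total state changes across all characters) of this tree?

10

Map each character onto ((Glyptina,Ceratilis),(Cyaninus,(Aelops,Rhizeus))) (rooted by Therensis) and count the minimum state changes it requires (Fitch parsimony):
I: 2; II: 3; III: 2; IV: 2; V: 1.
Total tree length = 10.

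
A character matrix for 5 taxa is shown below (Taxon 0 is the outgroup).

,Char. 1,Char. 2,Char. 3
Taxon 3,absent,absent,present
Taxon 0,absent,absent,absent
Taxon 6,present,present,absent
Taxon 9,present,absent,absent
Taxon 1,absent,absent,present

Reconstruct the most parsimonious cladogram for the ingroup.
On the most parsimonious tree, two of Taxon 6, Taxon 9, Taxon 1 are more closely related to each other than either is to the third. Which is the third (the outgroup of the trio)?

The outgroup has state 'absent' for every character, so 'present' is the derived state throughout.
Char. 1 (derived state 'present') is shared by Taxon 6 and Taxon 9 — a synapomorphy uniting that clade.
Char. 2: derived state 'present' in Taxon 6 only — an autapomorphy, so it tells us nothing about relationships among taxa.
Only Taxon 1 and Taxon 3 show the derived state 'present' for Char. 3, supporting them as a clade.
Most parsimonious ingroup topology: ((Taxon 6,Taxon 9),(Taxon 1,Taxon 3)).
Taxon 9 and Taxon 6 share a more recent common ancestor with each other than either does with Taxon 1, so Taxon 1 is the least closely related of the three.

Taxon 1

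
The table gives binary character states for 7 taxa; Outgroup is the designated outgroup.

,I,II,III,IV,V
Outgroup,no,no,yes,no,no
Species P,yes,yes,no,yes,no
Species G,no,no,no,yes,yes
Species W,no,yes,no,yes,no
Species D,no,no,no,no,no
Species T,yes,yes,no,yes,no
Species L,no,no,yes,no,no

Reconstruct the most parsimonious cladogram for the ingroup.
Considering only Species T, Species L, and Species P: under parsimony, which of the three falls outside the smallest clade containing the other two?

Species L

Character polarity is set by the outgroup: the derived state is whichever differs from the outgroup's state, so for III the derived state is 'no', and for the remaining characters it is 'yes'.
Only Species P and Species T show the derived state 'yes' for I, supporting them as a clade.
Only Species P, Species T, and Species W show the derived state 'yes' for II, supporting them as a clade.
Only Species D, Species G, Species P, Species T, and Species W show the derived state 'no' for III, supporting them as a clade.
Only Species G, Species P, Species T, and Species W show the derived state 'yes' for IV, supporting them as a clade.
V (derived state 'yes') is unique to Species G (autapomorphy; uninformative for grouping).
Most parsimonious ingroup topology: (((((Species P,Species T),Species W),Species G),Species D),Species L).
Species T and Species P share a more recent common ancestor with each other than either does with Species L, so Species L is the least closely related of the three.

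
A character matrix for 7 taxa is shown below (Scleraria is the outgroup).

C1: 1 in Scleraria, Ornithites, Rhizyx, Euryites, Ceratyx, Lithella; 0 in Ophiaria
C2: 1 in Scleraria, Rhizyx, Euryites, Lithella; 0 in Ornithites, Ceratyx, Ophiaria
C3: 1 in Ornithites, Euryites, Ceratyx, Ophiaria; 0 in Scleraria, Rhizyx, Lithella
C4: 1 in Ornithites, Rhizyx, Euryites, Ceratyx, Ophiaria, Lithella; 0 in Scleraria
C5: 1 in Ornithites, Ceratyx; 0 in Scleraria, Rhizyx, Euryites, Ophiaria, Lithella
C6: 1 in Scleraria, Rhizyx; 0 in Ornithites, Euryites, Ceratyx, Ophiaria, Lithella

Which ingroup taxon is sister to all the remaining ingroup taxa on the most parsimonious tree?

Rhizyx

Character polarity is set by the outgroup: the derived state is whichever differs from the outgroup's state, so for C1, C2, C6 the derived state is '0', and for the remaining characters it is '1'.
C1 (derived state '0') is unique to Ophiaria (autapomorphy; uninformative for grouping).
C2 (derived state '0') is shared by Ceratyx, Ophiaria, and Ornithites — a synapomorphy uniting that clade.
C3: derived state '1' in Ceratyx, Euryites, Ophiaria, and Ornithites only — synapomorphy for {Ceratyx, Euryites, Ophiaria, Ornithites}.
All ingroup taxa share the derived state '1' for C4; it defines the ingroup but does not resolve relationships within it.
C5: derived state '1' in Ceratyx and Ornithites only — synapomorphy for {Ceratyx, Ornithites}.
Only Ceratyx, Euryites, Lithella, Ophiaria, and Ornithites show the derived state '0' for C6, supporting them as a clade.
Most parsimonious ingroup topology: (((((Ornithites,Ceratyx),Ophiaria),Euryites),Lithella),Rhizyx).
Rhizyx is sister to the clade containing all other ingroup taxa, so it is the earliest-diverging (most basal) ingroup lineage.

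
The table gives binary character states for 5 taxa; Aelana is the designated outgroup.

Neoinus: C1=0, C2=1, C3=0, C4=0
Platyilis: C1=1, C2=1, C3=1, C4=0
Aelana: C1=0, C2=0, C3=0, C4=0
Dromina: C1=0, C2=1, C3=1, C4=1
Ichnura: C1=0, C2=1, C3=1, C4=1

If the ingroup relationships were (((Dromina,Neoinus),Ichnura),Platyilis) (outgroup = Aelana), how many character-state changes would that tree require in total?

Map each character onto (((Dromina,Neoinus),Ichnura),Platyilis) (rooted by Aelana) and count the minimum state changes it requires (Fitch parsimony):
C1: 1; C2: 1; C3: 2; C4: 2.
Total tree length = 6.

6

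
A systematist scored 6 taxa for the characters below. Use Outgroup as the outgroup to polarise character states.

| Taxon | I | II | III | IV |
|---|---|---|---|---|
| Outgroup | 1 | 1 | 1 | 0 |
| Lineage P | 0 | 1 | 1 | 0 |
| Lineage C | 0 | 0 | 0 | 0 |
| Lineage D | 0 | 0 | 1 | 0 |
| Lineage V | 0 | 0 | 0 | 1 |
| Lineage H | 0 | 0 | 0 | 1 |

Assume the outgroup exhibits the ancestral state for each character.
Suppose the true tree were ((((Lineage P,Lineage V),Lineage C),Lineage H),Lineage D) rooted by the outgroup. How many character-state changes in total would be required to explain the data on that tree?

Map each character onto ((((Lineage P,Lineage V),Lineage C),Lineage H),Lineage D) (rooted by Outgroup) and count the minimum state changes it requires (Fitch parsimony):
I: 1; II: 2; III: 2; IV: 2.
Total tree length = 7.

7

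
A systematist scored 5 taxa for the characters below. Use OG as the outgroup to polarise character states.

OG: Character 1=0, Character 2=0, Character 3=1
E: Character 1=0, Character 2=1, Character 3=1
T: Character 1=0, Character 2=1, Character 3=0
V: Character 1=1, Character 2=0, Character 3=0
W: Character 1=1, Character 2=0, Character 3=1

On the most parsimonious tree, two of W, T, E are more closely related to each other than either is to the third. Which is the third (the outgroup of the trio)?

Character polarity is set by the outgroup: the derived state is whichever differs from the outgroup's state, so for Character 3 the derived state is '0', and for the remaining characters it is '1'.
Character 1 (derived state '1') is shared by V and W — a synapomorphy uniting that clade.
Character 2: derived state '1' in E and T only — synapomorphy for {E, T}.
Character 3 (state '0') occurs in T and V but conflicts with the nesting implied by the other characters — most parsimoniously interpreted as homoplasy.
Most parsimonious ingroup topology: ((E,T),(V,W)).
T and E share a more recent common ancestor with each other than either does with W, so W is the least closely related of the three.

W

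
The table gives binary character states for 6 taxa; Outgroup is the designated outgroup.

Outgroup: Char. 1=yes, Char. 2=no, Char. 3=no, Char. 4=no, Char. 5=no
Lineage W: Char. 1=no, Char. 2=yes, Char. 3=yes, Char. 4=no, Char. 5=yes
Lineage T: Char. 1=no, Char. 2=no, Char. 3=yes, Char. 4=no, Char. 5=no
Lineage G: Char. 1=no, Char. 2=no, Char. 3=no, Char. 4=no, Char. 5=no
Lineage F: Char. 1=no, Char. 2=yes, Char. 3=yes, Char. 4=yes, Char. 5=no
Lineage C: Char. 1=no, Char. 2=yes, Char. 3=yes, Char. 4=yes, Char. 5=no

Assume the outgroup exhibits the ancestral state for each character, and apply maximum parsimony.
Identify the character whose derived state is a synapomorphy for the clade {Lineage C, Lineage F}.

Character polarity is set by the outgroup: the derived state is whichever differs from the outgroup's state, so for Char. 1 the derived state is 'no', and for the remaining characters it is 'yes'.
Char. 1 (derived state 'no') is shared by all ingroup taxa — unites the whole ingroup.
Char. 2 (derived state 'yes') is shared by Lineage C, Lineage F, and Lineage W — a synapomorphy uniting that clade.
Char. 3: derived state 'yes' in Lineage C, Lineage F, Lineage T, and Lineage W only — synapomorphy for {Lineage C, Lineage F, Lineage T, Lineage W}.
Only Lineage C and Lineage F show the derived state 'yes' for Char. 4, supporting them as a clade.
Char. 5: derived state 'yes' in Lineage W only — an autapomorphy, so it tells us nothing about relationships among taxa.
Most parsimonious ingroup topology: (((Lineage W,(Lineage F,Lineage C)),Lineage T),Lineage G).
The clade {Lineage C, Lineage F} is supported by Char. 4: its derived state 'yes' occurs in exactly those taxa and in no other taxon (including the outgroup).

Char. 4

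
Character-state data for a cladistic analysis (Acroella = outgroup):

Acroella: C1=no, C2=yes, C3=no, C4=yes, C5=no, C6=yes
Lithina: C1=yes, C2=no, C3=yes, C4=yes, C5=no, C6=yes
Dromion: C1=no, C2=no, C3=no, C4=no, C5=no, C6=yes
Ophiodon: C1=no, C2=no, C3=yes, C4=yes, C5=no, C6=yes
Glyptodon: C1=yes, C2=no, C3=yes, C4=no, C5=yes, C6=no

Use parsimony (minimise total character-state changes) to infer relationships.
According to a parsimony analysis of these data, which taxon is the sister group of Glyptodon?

Lithina

Character polarity is set by the outgroup: the derived state is whichever differs from the outgroup's state, so for C2, C4, C6 the derived state is 'no', and for the remaining characters it is 'yes'.
C1 (derived state 'yes') is shared by Glyptodon and Lithina — a synapomorphy uniting that clade.
All ingroup taxa share the derived state 'no' for C2; it defines the ingroup but does not resolve relationships within it.
Only Glyptodon, Lithina, and Ophiodon show the derived state 'yes' for C3, supporting them as a clade.
C4 (state 'no') occurs in Dromion and Glyptodon but conflicts with the nesting implied by the other characters — most parsimoniously interpreted as homoplasy.
C5 (derived state 'yes') is unique to Glyptodon (autapomorphy; uninformative for grouping).
C6: derived state 'no' in Glyptodon only — an autapomorphy, so it tells us nothing about relationships among taxa.
Most parsimonious ingroup topology: (((Lithina,Glyptodon),Ophiodon),Dromion).
Glyptodon and Lithina form a cherry on this tree, so they are sister taxa.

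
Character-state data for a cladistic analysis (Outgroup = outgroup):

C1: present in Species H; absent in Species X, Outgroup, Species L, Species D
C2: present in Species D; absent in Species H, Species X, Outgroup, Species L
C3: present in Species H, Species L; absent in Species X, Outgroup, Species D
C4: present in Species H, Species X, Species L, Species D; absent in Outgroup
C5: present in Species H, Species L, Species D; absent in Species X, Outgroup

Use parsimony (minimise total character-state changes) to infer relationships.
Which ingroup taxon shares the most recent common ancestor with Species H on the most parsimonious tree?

The outgroup has state 'absent' for every character, so 'present' is the derived state throughout.
C1: derived state 'present' in Species H only — an autapomorphy, so it tells us nothing about relationships among taxa.
C2: derived state 'present' in Species D only — an autapomorphy, so it tells us nothing about relationships among taxa.
C3: derived state 'present' in Species H and Species L only — synapomorphy for {Species H, Species L}.
All ingroup taxa share the derived state 'present' for C4; it defines the ingroup but does not resolve relationships within it.
Only Species D, Species H, and Species L show the derived state 'present' for C5, supporting them as a clade.
Most parsimonious ingroup topology: (((Species L,Species H),Species D),Species X).
Species H and Species L form a cherry on this tree, so they are sister taxa.

Species L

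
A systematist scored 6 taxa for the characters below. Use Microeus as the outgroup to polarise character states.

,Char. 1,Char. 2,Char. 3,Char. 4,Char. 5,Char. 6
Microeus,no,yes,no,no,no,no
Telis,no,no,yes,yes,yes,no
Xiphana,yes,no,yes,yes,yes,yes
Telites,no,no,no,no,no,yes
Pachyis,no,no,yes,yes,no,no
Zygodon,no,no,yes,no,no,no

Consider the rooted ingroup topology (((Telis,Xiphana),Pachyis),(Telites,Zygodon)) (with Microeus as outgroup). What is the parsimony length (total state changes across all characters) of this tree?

8

Map each character onto (((Telis,Xiphana),Pachyis),(Telites,Zygodon)) (rooted by Microeus) and count the minimum state changes it requires (Fitch parsimony):
Char. 1: 1; Char. 2: 1; Char. 3: 2; Char. 4: 1; Char. 5: 1; Char. 6: 2.
Total tree length = 8.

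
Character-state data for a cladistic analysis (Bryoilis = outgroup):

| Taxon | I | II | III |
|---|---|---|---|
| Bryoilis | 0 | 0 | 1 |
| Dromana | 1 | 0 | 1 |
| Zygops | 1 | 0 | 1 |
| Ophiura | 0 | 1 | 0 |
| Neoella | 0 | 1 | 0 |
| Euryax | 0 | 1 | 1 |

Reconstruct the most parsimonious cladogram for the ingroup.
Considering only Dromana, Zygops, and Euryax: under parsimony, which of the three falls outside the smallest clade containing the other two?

Euryax

Character polarity is set by the outgroup: the derived state is whichever differs from the outgroup's state, so for III the derived state is '0', and for the remaining characters it is '1'.
I (derived state '1') is shared by Dromana and Zygops — a synapomorphy uniting that clade.
Only Euryax, Neoella, and Ophiura show the derived state '1' for II, supporting them as a clade.
III: derived state '0' in Neoella and Ophiura only — synapomorphy for {Neoella, Ophiura}.
Most parsimonious ingroup topology: ((Dromana,Zygops),((Ophiura,Neoella),Euryax)).
Dromana and Zygops share a more recent common ancestor with each other than either does with Euryax, so Euryax is the least closely related of the three.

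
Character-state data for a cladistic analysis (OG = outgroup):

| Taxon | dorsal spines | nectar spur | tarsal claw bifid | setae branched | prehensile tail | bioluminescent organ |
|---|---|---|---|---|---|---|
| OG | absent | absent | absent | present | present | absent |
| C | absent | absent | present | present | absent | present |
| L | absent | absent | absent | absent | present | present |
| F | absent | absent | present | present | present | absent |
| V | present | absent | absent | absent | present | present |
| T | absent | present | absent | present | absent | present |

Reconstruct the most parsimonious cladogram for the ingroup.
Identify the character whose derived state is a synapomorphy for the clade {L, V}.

setae branched

Character polarity is set by the outgroup: the derived state is whichever differs from the outgroup's state, so for setae branched, prehensile tail the derived state is 'absent', and for the remaining characters it is 'present'.
dorsal spines: derived state 'present' in V only — an autapomorphy, so it tells us nothing about relationships among taxa.
nectar spur: derived state 'present' in T only — an autapomorphy, so it tells us nothing about relationships among taxa.
tarsal claw bifid groups C and F, which is incompatible with the clades supported by the remaining characters; treating it as convergent (homoplasy) costs fewer steps than any alternative tree.
setae branched (derived state 'absent') is shared by L and V — a synapomorphy uniting that clade.
Only C and T show the derived state 'absent' for prehensile tail, supporting them as a clade.
bioluminescent organ (derived state 'present') is shared by C, L, T, and V — a synapomorphy uniting that clade.
Most parsimonious ingroup topology: (((C,T),(L,V)),F).
The clade {L, V} is supported by setae branched: its derived state 'absent' occurs in exactly those taxa and in no other taxon (including the outgroup).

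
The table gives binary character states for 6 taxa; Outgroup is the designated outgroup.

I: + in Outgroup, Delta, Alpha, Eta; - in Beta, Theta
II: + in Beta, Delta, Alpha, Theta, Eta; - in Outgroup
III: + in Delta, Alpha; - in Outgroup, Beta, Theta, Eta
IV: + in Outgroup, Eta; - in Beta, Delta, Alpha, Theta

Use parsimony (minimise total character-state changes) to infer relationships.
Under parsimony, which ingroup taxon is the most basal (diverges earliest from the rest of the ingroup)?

Character polarity is set by the outgroup: the derived state is whichever differs from the outgroup's state, so for I, IV the derived state is '-', and for the remaining characters it is '+'.
I: derived state '-' in Beta and Theta only — synapomorphy for {Beta, Theta}.
All ingroup taxa share the derived state '+' for II; it defines the ingroup but does not resolve relationships within it.
III: derived state '+' in Alpha and Delta only — synapomorphy for {Alpha, Delta}.
IV (derived state '-') is shared by Alpha, Beta, Delta, and Theta — a synapomorphy uniting that clade.
Most parsimonious ingroup topology: (((Beta,Theta),(Delta,Alpha)),Eta).
Eta is sister to the clade containing all other ingroup taxa, so it is the earliest-diverging (most basal) ingroup lineage.

Eta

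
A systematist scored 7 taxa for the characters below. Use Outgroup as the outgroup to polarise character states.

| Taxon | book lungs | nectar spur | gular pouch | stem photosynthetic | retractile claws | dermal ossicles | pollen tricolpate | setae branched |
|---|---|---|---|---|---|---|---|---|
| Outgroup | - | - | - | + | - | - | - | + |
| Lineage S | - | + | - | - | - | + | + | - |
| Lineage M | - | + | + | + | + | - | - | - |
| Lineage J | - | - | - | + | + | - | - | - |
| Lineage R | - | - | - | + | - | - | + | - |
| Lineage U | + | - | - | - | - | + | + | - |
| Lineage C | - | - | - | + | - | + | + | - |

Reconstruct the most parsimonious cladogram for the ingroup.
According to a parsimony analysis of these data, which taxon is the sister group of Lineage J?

Character polarity is set by the outgroup: the derived state is whichever differs from the outgroup's state, so for stem photosynthetic, setae branched the derived state is '-', and for the remaining characters it is '+'.
book lungs (derived state '+') is unique to Lineage U (autapomorphy; uninformative for grouping).
nectar spur (state '+') occurs in Lineage M and Lineage S but conflicts with the nesting implied by the other characters — most parsimoniously interpreted as homoplasy.
gular pouch: derived state '+' in Lineage M only — an autapomorphy, so it tells us nothing about relationships among taxa.
stem photosynthetic: derived state '-' in Lineage S and Lineage U only — synapomorphy for {Lineage S, Lineage U}.
retractile claws: derived state '+' in Lineage J and Lineage M only — synapomorphy for {Lineage J, Lineage M}.
dermal ossicles (derived state '+') is shared by Lineage C, Lineage S, and Lineage U — a synapomorphy uniting that clade.
pollen tricolpate (derived state '+') is shared by Lineage C, Lineage R, Lineage S, and Lineage U — a synapomorphy uniting that clade.
All ingroup taxa share the derived state '-' for setae branched; it defines the ingroup but does not resolve relationships within it.
Most parsimonious ingroup topology: ((((Lineage S,Lineage U),Lineage C),Lineage R),(Lineage M,Lineage J)).
Lineage J and Lineage M form a cherry on this tree, so they are sister taxa.

Lineage M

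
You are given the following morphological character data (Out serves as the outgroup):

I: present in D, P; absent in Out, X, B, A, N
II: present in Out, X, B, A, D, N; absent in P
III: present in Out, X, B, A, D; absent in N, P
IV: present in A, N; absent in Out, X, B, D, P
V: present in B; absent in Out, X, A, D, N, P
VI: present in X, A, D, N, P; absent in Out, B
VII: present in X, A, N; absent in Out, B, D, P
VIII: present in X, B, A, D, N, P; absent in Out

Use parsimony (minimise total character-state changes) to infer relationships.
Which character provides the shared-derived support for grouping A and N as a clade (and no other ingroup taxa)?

IV

Character polarity is set by the outgroup: the derived state is whichever differs from the outgroup's state, so for II, III the derived state is 'absent', and for the remaining characters it is 'present'.
I: derived state 'present' in D and P only — synapomorphy for {D, P}.
II (derived state 'absent') is unique to P (autapomorphy; uninformative for grouping).
III (state 'absent') occurs in N and P but conflicts with the nesting implied by the other characters — most parsimoniously interpreted as homoplasy.
Only A and N show the derived state 'present' for IV, supporting them as a clade.
V: derived state 'present' in B only — an autapomorphy, so it tells us nothing about relationships among taxa.
Only A, D, N, P, and X show the derived state 'present' for VI, supporting them as a clade.
Only A, N, and X show the derived state 'present' for VII, supporting them as a clade.
VIII (derived state 'present') is shared by all ingroup taxa — unites the whole ingroup.
Most parsimonious ingroup topology: (((X,(A,N)),(D,P)),B).
The clade {A, N} is supported by IV: its derived state 'present' occurs in exactly those taxa and in no other taxon (including the outgroup).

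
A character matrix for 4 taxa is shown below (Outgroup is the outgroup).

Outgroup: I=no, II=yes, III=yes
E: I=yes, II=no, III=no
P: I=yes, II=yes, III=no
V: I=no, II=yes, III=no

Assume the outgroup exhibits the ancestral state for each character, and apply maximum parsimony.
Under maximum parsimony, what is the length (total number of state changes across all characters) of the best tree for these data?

3

Character polarity is set by the outgroup: the derived state is whichever differs from the outgroup's state, so for II, III the derived state is 'no', and for the remaining characters it is 'yes'.
Only E and P show the derived state 'yes' for I, supporting them as a clade.
II (derived state 'no') is unique to E (autapomorphy; uninformative for grouping).
All ingroup taxa share the derived state 'no' for III; it defines the ingroup but does not resolve relationships within it.
Most parsimonious ingroup topology: ((E,P),V).
Changes per character on this tree: I: 1; II: 1; III: 1.
Total = 3.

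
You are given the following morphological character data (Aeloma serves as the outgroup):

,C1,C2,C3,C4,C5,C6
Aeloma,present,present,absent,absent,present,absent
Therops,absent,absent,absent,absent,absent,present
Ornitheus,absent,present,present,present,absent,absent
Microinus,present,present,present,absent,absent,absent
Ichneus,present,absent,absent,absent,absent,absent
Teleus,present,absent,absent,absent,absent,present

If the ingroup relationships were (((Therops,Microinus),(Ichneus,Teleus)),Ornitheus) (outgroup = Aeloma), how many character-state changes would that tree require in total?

Map each character onto (((Therops,Microinus),(Ichneus,Teleus)),Ornitheus) (rooted by Aeloma) and count the minimum state changes it requires (Fitch parsimony):
C1: 2; C2: 2; C3: 2; C4: 1; C5: 1; C6: 2.
Total tree length = 10.

10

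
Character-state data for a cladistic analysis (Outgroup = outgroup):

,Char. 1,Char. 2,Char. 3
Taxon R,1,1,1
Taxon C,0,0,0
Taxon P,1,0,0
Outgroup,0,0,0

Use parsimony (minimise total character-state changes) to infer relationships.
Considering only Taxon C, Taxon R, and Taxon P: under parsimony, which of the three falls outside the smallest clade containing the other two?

Taxon C

The outgroup has state '0' for every character, so '1' is the derived state throughout.
Only Taxon P and Taxon R show the derived state '1' for Char. 1, supporting them as a clade.
Char. 2: derived state '1' in Taxon R only — an autapomorphy, so it tells us nothing about relationships among taxa.
Char. 3 (derived state '1') is unique to Taxon R (autapomorphy; uninformative for grouping).
Most parsimonious ingroup topology: ((Taxon R,Taxon P),Taxon C).
Taxon R and Taxon P share a more recent common ancestor with each other than either does with Taxon C, so Taxon C is the least closely related of the three.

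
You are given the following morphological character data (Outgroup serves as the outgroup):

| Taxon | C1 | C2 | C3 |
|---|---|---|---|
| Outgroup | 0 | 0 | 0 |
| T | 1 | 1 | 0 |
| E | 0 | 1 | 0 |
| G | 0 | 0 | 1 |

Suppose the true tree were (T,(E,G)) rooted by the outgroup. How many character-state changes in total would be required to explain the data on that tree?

4

Map each character onto (T,(E,G)) (rooted by Outgroup) and count the minimum state changes it requires (Fitch parsimony):
C1: 1; C2: 2; C3: 1.
Total tree length = 4.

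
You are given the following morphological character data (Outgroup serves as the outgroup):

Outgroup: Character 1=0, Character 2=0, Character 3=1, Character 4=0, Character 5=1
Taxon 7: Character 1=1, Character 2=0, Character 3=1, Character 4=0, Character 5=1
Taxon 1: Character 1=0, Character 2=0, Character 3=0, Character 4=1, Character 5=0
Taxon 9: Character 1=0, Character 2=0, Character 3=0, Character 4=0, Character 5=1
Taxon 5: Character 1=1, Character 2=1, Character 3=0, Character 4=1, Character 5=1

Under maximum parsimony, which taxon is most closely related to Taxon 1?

Character polarity is set by the outgroup: the derived state is whichever differs from the outgroup's state, so for Character 3, Character 5 the derived state is '0', and for the remaining characters it is '1'.
Character 1 (state '1') occurs in Taxon 5 and Taxon 7 but conflicts with the nesting implied by the other characters — most parsimoniously interpreted as homoplasy.
Character 2: derived state '1' in Taxon 5 only — an autapomorphy, so it tells us nothing about relationships among taxa.
Only Taxon 1, Taxon 5, and Taxon 9 show the derived state '0' for Character 3, supporting them as a clade.
Character 4 (derived state '1') is shared by Taxon 1 and Taxon 5 — a synapomorphy uniting that clade.
Character 5: derived state '0' in Taxon 1 only — an autapomorphy, so it tells us nothing about relationships among taxa.
Most parsimonious ingroup topology: (Taxon 7,((Taxon 1,Taxon 5),Taxon 9)).
Taxon 1 and Taxon 5 form a cherry on this tree, so they are sister taxa.

Taxon 5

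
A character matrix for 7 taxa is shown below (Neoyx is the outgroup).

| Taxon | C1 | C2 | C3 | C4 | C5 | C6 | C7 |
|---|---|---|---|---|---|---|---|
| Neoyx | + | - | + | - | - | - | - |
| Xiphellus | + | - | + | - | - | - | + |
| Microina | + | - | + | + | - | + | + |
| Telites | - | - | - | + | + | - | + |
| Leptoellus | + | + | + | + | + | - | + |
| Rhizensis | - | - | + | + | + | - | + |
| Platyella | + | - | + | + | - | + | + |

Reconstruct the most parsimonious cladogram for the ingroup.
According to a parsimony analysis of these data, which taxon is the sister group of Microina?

Character polarity is set by the outgroup: the derived state is whichever differs from the outgroup's state, so for C1, C3 the derived state is '-', and for the remaining characters it is '+'.
Only Rhizensis and Telites show the derived state '-' for C1, supporting them as a clade.
C2: derived state '+' in Leptoellus only — an autapomorphy, so it tells us nothing about relationships among taxa.
C3: derived state '-' in Telites only — an autapomorphy, so it tells us nothing about relationships among taxa.
Only Leptoellus, Microina, Platyella, Rhizensis, and Telites show the derived state '+' for C4, supporting them as a clade.
Only Leptoellus, Rhizensis, and Telites show the derived state '+' for C5, supporting them as a clade.
Only Microina and Platyella show the derived state '+' for C6, supporting them as a clade.
All ingroup taxa share the derived state '+' for C7; it defines the ingroup but does not resolve relationships within it.
Most parsimonious ingroup topology: (Xiphellus,((Microina,Platyella),((Telites,Rhizensis),Leptoellus))).
Microina and Platyella form a cherry on this tree, so they are sister taxa.

Platyella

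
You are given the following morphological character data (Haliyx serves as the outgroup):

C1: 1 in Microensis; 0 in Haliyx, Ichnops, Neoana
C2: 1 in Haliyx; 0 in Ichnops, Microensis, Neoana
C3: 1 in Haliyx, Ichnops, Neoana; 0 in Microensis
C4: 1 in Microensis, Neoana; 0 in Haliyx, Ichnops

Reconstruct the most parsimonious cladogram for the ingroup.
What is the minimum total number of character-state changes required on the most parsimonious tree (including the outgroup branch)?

4

Character polarity is set by the outgroup: the derived state is whichever differs from the outgroup's state, so for C2, C3 the derived state is '0', and for the remaining characters it is '1'.
C1 (derived state '1') is unique to Microensis (autapomorphy; uninformative for grouping).
All ingroup taxa share the derived state '0' for C2; it defines the ingroup but does not resolve relationships within it.
C3: derived state '0' in Microensis only — an autapomorphy, so it tells us nothing about relationships among taxa.
C4 (derived state '1') is shared by Microensis and Neoana — a synapomorphy uniting that clade.
Most parsimonious ingroup topology: (Ichnops,(Microensis,Neoana)).
Changes per character on this tree: C1: 1; C2: 1; C3: 1; C4: 1.
Total = 4.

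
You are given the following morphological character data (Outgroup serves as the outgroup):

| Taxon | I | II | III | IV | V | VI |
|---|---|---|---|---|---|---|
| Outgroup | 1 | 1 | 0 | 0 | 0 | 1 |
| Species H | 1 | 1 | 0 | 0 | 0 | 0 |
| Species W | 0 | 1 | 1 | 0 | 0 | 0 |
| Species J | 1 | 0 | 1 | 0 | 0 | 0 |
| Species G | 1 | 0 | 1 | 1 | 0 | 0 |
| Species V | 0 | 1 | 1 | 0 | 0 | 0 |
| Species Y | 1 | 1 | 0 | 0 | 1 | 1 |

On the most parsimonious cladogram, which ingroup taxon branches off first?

Character polarity is set by the outgroup: the derived state is whichever differs from the outgroup's state, so for I, II, VI the derived state is '0', and for the remaining characters it is '1'.
Only Species V and Species W show the derived state '0' for I, supporting them as a clade.
II: derived state '0' in Species G and Species J only — synapomorphy for {Species G, Species J}.
Only Species G, Species J, Species V, and Species W show the derived state '1' for III, supporting them as a clade.
IV (derived state '1') is unique to Species G (autapomorphy; uninformative for grouping).
V (derived state '1') is unique to Species Y (autapomorphy; uninformative for grouping).
VI (derived state '0') is shared by Species G, Species H, Species J, Species V, and Species W — a synapomorphy uniting that clade.
Most parsimonious ingroup topology: ((Species H,((Species W,Species V),(Species J,Species G))),Species Y).
Species Y is sister to the clade containing all other ingroup taxa, so it is the earliest-diverging (most basal) ingroup lineage.

Species Y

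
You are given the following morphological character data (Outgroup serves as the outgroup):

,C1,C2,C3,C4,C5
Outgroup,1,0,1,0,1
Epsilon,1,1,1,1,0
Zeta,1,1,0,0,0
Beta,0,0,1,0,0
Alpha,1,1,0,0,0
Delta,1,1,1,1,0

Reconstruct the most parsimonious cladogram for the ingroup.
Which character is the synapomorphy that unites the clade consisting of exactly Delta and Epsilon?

C4

Character polarity is set by the outgroup: the derived state is whichever differs from the outgroup's state, so for C1, C3, C5 the derived state is '0', and for the remaining characters it is '1'.
C1: derived state '0' in Beta only — an autapomorphy, so it tells us nothing about relationships among taxa.
C2 (derived state '1') is shared by Alpha, Delta, Epsilon, and Zeta — a synapomorphy uniting that clade.
C3: derived state '0' in Alpha and Zeta only — synapomorphy for {Alpha, Zeta}.
C4 (derived state '1') is shared by Delta and Epsilon — a synapomorphy uniting that clade.
C5 (derived state '0') is shared by all ingroup taxa — unites the whole ingroup.
Most parsimonious ingroup topology: (((Epsilon,Delta),(Zeta,Alpha)),Beta).
The clade {Delta, Epsilon} is supported by C4: its derived state '1' occurs in exactly those taxa and in no other taxon (including the outgroup).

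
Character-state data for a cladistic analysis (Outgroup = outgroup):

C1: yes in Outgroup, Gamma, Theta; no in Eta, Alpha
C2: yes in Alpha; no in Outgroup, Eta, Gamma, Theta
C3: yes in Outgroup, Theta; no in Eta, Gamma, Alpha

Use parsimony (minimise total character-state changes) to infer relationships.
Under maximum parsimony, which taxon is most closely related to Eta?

Alpha

Character polarity is set by the outgroup: the derived state is whichever differs from the outgroup's state, so for C1, C3 the derived state is 'no', and for the remaining characters it is 'yes'.
C1: derived state 'no' in Alpha and Eta only — synapomorphy for {Alpha, Eta}.
C2 (derived state 'yes') is unique to Alpha (autapomorphy; uninformative for grouping).
C3: derived state 'no' in Alpha, Eta, and Gamma only — synapomorphy for {Alpha, Eta, Gamma}.
Most parsimonious ingroup topology: (((Eta,Alpha),Gamma),Theta).
Eta and Alpha form a cherry on this tree, so they are sister taxa.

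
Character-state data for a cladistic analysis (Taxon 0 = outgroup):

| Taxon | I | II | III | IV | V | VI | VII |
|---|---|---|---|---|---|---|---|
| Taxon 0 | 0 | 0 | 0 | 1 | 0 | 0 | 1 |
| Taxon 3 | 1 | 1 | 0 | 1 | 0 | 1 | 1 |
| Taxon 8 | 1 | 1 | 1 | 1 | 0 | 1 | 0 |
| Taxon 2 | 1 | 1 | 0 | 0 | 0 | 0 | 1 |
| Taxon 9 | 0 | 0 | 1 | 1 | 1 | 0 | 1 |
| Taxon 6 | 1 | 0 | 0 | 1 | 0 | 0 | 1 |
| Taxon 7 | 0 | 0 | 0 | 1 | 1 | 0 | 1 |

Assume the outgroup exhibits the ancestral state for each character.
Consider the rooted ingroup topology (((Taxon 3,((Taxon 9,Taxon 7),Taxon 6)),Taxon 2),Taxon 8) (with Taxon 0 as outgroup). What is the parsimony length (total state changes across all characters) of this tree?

11

Map each character onto (((Taxon 3,((Taxon 9,Taxon 7),Taxon 6)),Taxon 2),Taxon 8) (rooted by Taxon 0) and count the minimum state changes it requires (Fitch parsimony):
I: 2; II: 2; III: 2; IV: 1; V: 1; VI: 2; VII: 1.
Total tree length = 11.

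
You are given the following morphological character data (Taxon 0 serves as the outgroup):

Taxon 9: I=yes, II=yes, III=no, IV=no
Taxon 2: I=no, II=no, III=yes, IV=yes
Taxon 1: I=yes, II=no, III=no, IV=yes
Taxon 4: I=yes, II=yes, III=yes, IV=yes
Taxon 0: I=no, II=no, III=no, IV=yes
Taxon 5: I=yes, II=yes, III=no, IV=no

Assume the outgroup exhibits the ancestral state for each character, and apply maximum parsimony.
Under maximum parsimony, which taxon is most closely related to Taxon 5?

Character polarity is set by the outgroup: the derived state is whichever differs from the outgroup's state, so for IV the derived state is 'no', and for the remaining characters it is 'yes'.
Only Taxon 1, Taxon 4, Taxon 5, and Taxon 9 show the derived state 'yes' for I, supporting them as a clade.
II: derived state 'yes' in Taxon 4, Taxon 5, and Taxon 9 only — synapomorphy for {Taxon 4, Taxon 5, Taxon 9}.
III groups Taxon 2 and Taxon 4, which is incompatible with the clades supported by the remaining characters; treating it as convergent (homoplasy) costs fewer steps than any alternative tree.
IV: derived state 'no' in Taxon 5 and Taxon 9 only — synapomorphy for {Taxon 5, Taxon 9}.
Most parsimonious ingroup topology: ((((Taxon 5,Taxon 9),Taxon 4),Taxon 1),Taxon 2).
Taxon 5 and Taxon 9 form a cherry on this tree, so they are sister taxa.

Taxon 9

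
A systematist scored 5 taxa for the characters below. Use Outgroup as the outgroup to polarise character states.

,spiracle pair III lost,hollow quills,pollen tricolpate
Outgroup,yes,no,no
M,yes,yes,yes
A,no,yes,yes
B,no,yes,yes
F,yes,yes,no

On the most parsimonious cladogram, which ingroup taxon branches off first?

F

Character polarity is set by the outgroup: the derived state is whichever differs from the outgroup's state, so for spiracle pair III lost the derived state is 'no', and for the remaining characters it is 'yes'.
spiracle pair III lost: derived state 'no' in A and B only — synapomorphy for {A, B}.
hollow quills (derived state 'yes') is shared by all ingroup taxa — unites the whole ingroup.
Only A, B, and M show the derived state 'yes' for pollen tricolpate, supporting them as a clade.
Most parsimonious ingroup topology: ((M,(A,B)),F).
F is sister to the clade containing all other ingroup taxa, so it is the earliest-diverging (most basal) ingroup lineage.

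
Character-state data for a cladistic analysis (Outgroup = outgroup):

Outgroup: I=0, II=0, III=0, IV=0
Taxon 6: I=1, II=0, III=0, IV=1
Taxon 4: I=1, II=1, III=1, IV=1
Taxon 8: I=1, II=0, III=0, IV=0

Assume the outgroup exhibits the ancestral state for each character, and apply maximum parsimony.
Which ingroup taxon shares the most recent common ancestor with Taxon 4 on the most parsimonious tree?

Taxon 6

The outgroup has state '0' for every character, so '1' is the derived state throughout.
I (derived state '1') is shared by all ingroup taxa — unites the whole ingroup.
II: derived state '1' in Taxon 4 only — an autapomorphy, so it tells us nothing about relationships among taxa.
III (derived state '1') is unique to Taxon 4 (autapomorphy; uninformative for grouping).
Only Taxon 4 and Taxon 6 show the derived state '1' for IV, supporting them as a clade.
Most parsimonious ingroup topology: ((Taxon 6,Taxon 4),Taxon 8).
Taxon 4 and Taxon 6 form a cherry on this tree, so they are sister taxa.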